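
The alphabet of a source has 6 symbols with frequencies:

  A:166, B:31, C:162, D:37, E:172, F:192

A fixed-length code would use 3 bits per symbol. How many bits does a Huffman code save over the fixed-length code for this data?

Fixed-length: 3 bits × 760 symbols = 2280 bits.
Huffman merges:
combine B(31), D(37) → 68
combine 68, C(162) → 230
combine A(166), E(172) → 338
combine F(192), 230 → 422
combine 338, 422 → 760
Huffman total = 68 + 230 + 338 + 422 + 760 = 1818 bits.
Saving = 2280 − 1818 = 462 bits.

462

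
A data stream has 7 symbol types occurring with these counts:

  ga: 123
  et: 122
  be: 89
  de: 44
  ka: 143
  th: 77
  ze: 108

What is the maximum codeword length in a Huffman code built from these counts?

Merge the two lowest-weight nodes at each step:
combine de(44), th(77) → 121
combine be(89), ze(108) → 197
combine 121, et(122) → 243
combine ga(123), ka(143) → 266
combine 197, 243 → 440
combine 266, 440 → 706
Maximum depth reached is 4.

4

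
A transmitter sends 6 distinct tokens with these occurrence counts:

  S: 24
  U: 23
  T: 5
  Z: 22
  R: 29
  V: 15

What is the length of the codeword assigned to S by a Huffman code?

Build the tree from the bottom:
combine T(5), V(15) → 20
combine 20, Z(22) → 42
combine U(23), S(24) → 47
combine R(29), 42 → 71
combine 47, 71 → 118
S sits 2 levels below the root, so its codeword is 2 bits.

2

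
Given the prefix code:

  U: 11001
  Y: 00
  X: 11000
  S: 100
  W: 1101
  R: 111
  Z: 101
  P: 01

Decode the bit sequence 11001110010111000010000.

Read left to right; each codeword is recognised as soon as it completes (prefix code):
  11001→U | 11001→U | 01→P | 11000→X | 01→P | 00→Y | 00→Y
Decoded message: UUPXPYY

UUPXPYY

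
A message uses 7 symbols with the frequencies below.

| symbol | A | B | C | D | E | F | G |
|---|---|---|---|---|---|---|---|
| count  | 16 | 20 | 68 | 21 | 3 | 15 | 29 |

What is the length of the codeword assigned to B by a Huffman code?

Repeatedly merge the two smallest:
merge E(3) and F(15): 18
merge A(16) and 18: 34
merge B(20) and D(21): 41
merge G(29) and 34: 63
merge 41 and 63: 104
merge C(68) and 104: 172
B's leaf is at depth 3, giving a 3-bit codeword.

3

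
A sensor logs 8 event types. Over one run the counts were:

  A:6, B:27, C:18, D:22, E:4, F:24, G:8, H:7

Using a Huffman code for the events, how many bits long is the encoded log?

Greedily combine the two least-frequent nodes:
merge E(4) and A(6): 10
merge H(7) and G(8): 15
merge 10 and 15: 25
merge C(18) and D(22): 40
merge F(24) and 25: 49
merge B(27) and 40: 67
merge 49 and 67: 116
Total encoded bits = sum of merged weights = 10 + 15 + 25 + 40 + 49 + 67 + 116 = 322.

322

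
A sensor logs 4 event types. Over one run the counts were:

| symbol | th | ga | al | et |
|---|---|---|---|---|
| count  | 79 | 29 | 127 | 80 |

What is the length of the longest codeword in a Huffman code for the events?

Merge the two lowest-weight nodes at each step:
merge ga(29) and th(79): 108
merge et(80) and 108: 188
merge al(127) and 188: 315
The first pair merged (ga, th) ends up deepest, at depth 3.

3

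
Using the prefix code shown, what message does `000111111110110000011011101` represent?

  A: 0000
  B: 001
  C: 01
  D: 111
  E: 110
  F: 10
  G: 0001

GDDFEAEDC

Read left to right; each codeword is recognised as soon as it completes (prefix code):
  0001→G | 111→D | 111→D | 10→F | 110→E | 0000→A | 110→E | 111→D | 01→C
Decoded message: GDDFEAEDC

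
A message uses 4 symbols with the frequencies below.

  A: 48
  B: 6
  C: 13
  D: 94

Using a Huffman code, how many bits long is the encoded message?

Build the Huffman tree bottom-up:
B(6) + C(13) → 19
19 + A(48) → 67
67 + D(94) → 161
Each symbol's bit-cost is frequency × depth; summing gives 247 bits (equivalently 19 + 67 + 161).

247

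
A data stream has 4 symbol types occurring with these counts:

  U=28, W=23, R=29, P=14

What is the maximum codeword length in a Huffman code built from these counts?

Merge the two lowest-weight nodes at each step:
P(14) + W(23) → 37
U(28) + R(29) → 57
37 + 57 → 94
The first pair merged (P, W) ends up deepest, at depth 2.

2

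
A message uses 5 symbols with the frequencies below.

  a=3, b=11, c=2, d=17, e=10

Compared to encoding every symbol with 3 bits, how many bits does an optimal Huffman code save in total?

40

Fixed-length: 3 bits × 43 symbols = 129 bits.
Huffman merges:
merge c(2) and a(3): 5
merge 5 and e(10): 15
merge b(11) and 15: 26
merge d(17) and 26: 43
Huffman total = 5 + 15 + 26 + 43 = 89 bits.
Saving = 129 − 89 = 40 bits.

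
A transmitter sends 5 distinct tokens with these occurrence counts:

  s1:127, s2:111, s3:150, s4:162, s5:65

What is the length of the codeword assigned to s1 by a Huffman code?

Repeatedly merge the two smallest:
s5(65) + s2(111) → 176
s1(127) + s3(150) → 277
s4(162) + 176 → 338
277 + 338 → 615
s1 sits 2 levels below the root, so its codeword is 2 bits.

2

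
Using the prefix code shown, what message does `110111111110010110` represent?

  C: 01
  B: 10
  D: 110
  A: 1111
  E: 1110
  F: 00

DAAFBD

Read left to right; each codeword is recognised as soon as it completes (prefix code):
  110→D | 1111→A | 1111→A | 00→F | 10→B | 110→D
Decoded message: DAAFBD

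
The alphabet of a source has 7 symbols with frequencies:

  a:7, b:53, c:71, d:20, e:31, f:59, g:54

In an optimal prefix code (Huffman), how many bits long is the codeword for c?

Repeatedly merge the two smallest:
a(7) + d(20) → 27
27 + e(31) → 58
b(53) + g(54) → 107
58 + f(59) → 117
c(71) + 107 → 178
117 + 178 → 295
The subtree containing c is merged 2 times, so code length = 2.

2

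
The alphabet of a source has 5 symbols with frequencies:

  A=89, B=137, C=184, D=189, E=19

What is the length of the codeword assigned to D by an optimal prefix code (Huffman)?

Huffman merges, smallest pair first:
E(19) + A(89) → 108
108 + B(137) → 245
C(184) + D(189) → 373
245 + 373 → 618
D's leaf is at depth 2, giving a 2-bit codeword.

2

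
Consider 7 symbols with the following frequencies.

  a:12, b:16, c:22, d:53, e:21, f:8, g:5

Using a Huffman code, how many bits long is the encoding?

343

Greedily combine the two least-frequent nodes:
combine g(5), f(8) → 13
combine a(12), 13 → 25
combine b(16), e(21) → 37
combine c(22), 25 → 47
combine 37, 47 → 84
combine d(53), 84 → 137
Total encoded bits = sum of merged weights = 13 + 25 + 37 + 47 + 84 + 137 = 343.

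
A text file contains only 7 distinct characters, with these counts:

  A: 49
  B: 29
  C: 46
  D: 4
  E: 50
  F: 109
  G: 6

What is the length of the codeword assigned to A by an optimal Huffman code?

Build the tree from the bottom:
D(4) + G(6) → 10
10 + B(29) → 39
39 + C(46) → 85
A(49) + E(50) → 99
85 + 99 → 184
F(109) + 184 → 293
A's leaf is at depth 3, giving a 3-bit codeword.

3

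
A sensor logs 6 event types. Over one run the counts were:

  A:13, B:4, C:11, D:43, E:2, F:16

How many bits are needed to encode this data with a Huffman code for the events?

187

Merge the two smallest weights repeatedly:
E(2) + B(4) → 6
6 + C(11) → 17
A(13) + F(16) → 29
17 + 29 → 46
D(43) + 46 → 89
Each symbol's bit-cost is frequency × depth; summing gives 187 bits (equivalently 6 + 17 + 29 + 46 + 89).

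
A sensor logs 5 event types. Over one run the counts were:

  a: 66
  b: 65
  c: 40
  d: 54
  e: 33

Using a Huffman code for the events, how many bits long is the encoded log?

Merge the two smallest weights repeatedly:
combine e(33), c(40) → 73
combine d(54), b(65) → 119
combine a(66), 73 → 139
combine 119, 139 → 258
Each symbol's bit-cost is frequency × depth; summing gives 589 bits (equivalently 73 + 119 + 139 + 258).

589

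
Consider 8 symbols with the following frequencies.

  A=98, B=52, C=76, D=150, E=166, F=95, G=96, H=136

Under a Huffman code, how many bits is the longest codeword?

Merge the two lowest-weight nodes at each step:
merge B(52) and C(76): 128
merge F(95) and G(96): 191
merge A(98) and 128: 226
merge H(136) and D(150): 286
merge E(166) and 191: 357
merge 226 and 286: 512
merge 357 and 512: 869
The first pair merged (B, C) ends up deepest, at depth 4.

4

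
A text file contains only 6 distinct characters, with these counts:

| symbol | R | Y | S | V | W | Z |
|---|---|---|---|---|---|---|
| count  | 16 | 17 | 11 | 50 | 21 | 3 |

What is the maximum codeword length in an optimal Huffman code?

4

Merge the two lowest-weight nodes at each step:
merge Z(3) and S(11): 14
merge 14 and R(16): 30
merge Y(17) and W(21): 38
merge 30 and 38: 68
merge V(50) and 68: 118
The first pair merged (Z, S) ends up deepest, at depth 4.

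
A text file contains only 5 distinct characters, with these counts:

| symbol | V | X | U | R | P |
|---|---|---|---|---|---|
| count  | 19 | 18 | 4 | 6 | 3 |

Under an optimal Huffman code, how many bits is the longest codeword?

Merge the two lowest-weight nodes at each step:
combine P(3), U(4) → 7
combine R(6), 7 → 13
combine 13, X(18) → 31
combine V(19), 31 → 50
The rarest symbols sit at the bottom; the longest codeword is 4 bits.

4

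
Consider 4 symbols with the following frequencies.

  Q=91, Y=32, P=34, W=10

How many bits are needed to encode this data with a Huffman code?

Greedily combine the two least-frequent nodes:
merge W(10) and Y(32): 42
merge P(34) and 42: 76
merge 76 and Q(91): 167
The encoded length is the sum of every internal node's weight: 42 + 76 + 167 = 285 bits.

285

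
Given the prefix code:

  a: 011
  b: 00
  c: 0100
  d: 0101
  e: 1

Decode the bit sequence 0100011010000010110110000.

cacbdeabb

Read left to right; each codeword is recognised as soon as it completes (prefix code):
  0100→c | 011→a | 0100→c | 00→b | 0101→d | 1→e | 011→a | 00→b | 00→b
Decoded message: cacbdeabb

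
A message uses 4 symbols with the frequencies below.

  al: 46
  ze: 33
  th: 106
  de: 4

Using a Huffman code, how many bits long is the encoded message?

309

Greedily combine the two least-frequent nodes:
merge de(4) and ze(33): 37
merge 37 and al(46): 83
merge 83 and th(106): 189
Total encoded bits = sum of merged weights = 37 + 83 + 189 = 309.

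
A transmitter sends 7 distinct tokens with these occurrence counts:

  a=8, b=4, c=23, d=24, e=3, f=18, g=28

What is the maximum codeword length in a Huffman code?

Merge the two lowest-weight nodes at each step:
e(3) + b(4) → 7
7 + a(8) → 15
15 + f(18) → 33
c(23) + d(24) → 47
g(28) + 33 → 61
47 + 61 → 108
The rarest symbols sit at the bottom; the longest codeword is 5 bits.

5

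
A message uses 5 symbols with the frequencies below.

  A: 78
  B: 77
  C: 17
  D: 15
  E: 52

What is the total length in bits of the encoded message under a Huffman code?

510

Greedily combine the two least-frequent nodes:
D(15) + C(17) → 32
32 + E(52) → 84
B(77) + A(78) → 155
84 + 155 → 239
Total encoded bits = sum of merged weights = 32 + 84 + 155 + 239 = 510.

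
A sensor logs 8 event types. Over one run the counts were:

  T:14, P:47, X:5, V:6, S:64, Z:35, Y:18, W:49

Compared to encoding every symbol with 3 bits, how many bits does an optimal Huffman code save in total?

Fixed-length: 3 bits × 238 symbols = 714 bits.
Huffman merges:
merge X(5) and V(6): 11
merge 11 and T(14): 25
merge Y(18) and 25: 43
merge Z(35) and 43: 78
merge P(47) and W(49): 96
merge S(64) and 78: 142
merge 96 and 142: 238
Huffman total = 11 + 25 + 43 + 78 + 96 + 142 + 238 = 633 bits.
Saving = 714 − 633 = 81 bits.

81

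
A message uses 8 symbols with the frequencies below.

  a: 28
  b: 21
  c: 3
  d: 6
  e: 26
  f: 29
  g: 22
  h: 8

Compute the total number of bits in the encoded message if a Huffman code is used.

Greedily combine the two least-frequent nodes:
merge c(3) and d(6): 9
merge h(8) and 9: 17
merge 17 and b(21): 38
merge g(22) and e(26): 48
merge a(28) and f(29): 57
merge 38 and 48: 86
merge 57 and 86: 143
The encoded length is the sum of every internal node's weight: 9 + 17 + 38 + 48 + 57 + 86 + 143 = 398 bits.

398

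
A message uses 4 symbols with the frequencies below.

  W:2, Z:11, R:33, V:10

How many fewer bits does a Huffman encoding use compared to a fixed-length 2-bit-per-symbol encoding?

Fixed-length: 2 bits × 56 symbols = 112 bits.
Huffman merges:
W(2) + V(10) → 12
Z(11) + 12 → 23
23 + R(33) → 56
Huffman total = 12 + 23 + 56 = 91 bits.
Saving = 112 − 91 = 21 bits.

21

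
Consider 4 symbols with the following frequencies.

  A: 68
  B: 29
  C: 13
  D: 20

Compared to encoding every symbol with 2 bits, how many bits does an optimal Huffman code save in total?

35

Fixed-length: 2 bits × 130 symbols = 260 bits.
Huffman merges:
merge C(13) and D(20): 33
merge B(29) and 33: 62
merge 62 and A(68): 130
Huffman total = 33 + 62 + 130 = 225 bits.
Saving = 260 − 225 = 35 bits.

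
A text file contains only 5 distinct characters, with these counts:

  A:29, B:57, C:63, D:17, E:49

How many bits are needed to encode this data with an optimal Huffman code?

Merge the two smallest weights repeatedly:
D(17) + A(29) → 46
46 + E(49) → 95
B(57) + C(63) → 120
95 + 120 → 215
Each symbol's bit-cost is frequency × depth; summing gives 476 bits (equivalently 46 + 95 + 120 + 215).

476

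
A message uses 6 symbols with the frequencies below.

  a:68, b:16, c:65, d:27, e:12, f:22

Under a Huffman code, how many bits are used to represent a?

Build the tree from the bottom:
merge e(12) and b(16): 28
merge f(22) and d(27): 49
merge 28 and 49: 77
merge c(65) and a(68): 133
merge 77 and 133: 210
The subtree containing a is merged 2 times, so code length = 2.

2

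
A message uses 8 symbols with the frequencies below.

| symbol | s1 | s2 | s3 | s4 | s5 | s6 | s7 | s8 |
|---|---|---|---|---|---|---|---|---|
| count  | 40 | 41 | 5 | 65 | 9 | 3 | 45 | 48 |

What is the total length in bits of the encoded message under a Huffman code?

Greedily combine the two least-frequent nodes:
merge s6(3) and s3(5): 8
merge 8 and s5(9): 17
merge 17 and s1(40): 57
merge s2(41) and s7(45): 86
merge s8(48) and 57: 105
merge s4(65) and 86: 151
merge 105 and 151: 256
Each symbol's bit-cost is frequency × depth; summing gives 680 bits (equivalently 8 + 17 + 57 + 86 + 105 + 151 + 256).

680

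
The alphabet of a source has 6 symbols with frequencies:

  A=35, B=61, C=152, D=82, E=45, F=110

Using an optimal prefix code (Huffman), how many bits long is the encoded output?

Merge the two smallest weights repeatedly:
combine A(35), E(45) → 80
combine B(61), 80 → 141
combine D(82), F(110) → 192
combine 141, C(152) → 293
combine 192, 293 → 485
Total encoded bits = sum of merged weights = 80 + 141 + 192 + 293 + 485 = 1191.

1191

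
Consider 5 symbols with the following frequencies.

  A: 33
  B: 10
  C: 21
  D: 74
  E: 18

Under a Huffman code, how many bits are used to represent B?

4

Repeatedly merge the two smallest:
merge B(10) and E(18): 28
merge C(21) and 28: 49
merge A(33) and 49: 82
merge D(74) and 82: 156
B's leaf is at depth 4, giving a 4-bit codeword.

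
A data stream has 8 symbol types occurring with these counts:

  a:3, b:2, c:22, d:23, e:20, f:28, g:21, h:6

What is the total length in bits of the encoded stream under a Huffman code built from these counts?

340

Greedily combine the two least-frequent nodes:
merge b(2) and a(3): 5
merge 5 and h(6): 11
merge 11 and e(20): 31
merge g(21) and c(22): 43
merge d(23) and f(28): 51
merge 31 and 43: 74
merge 51 and 74: 125
Total encoded bits = sum of merged weights = 5 + 11 + 31 + 43 + 51 + 74 + 125 = 340.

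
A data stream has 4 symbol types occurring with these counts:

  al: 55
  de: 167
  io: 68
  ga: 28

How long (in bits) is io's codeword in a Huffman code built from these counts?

2

Build the tree from the bottom:
merge ga(28) and al(55): 83
merge io(68) and 83: 151
merge 151 and de(167): 318
The subtree containing io is merged 2 times, so code length = 2.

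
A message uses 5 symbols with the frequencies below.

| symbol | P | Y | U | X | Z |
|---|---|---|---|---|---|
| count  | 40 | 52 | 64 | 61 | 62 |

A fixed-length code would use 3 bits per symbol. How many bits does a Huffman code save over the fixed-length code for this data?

187

Fixed-length: 3 bits × 279 symbols = 837 bits.
Huffman merges:
merge P(40) and Y(52): 92
merge X(61) and Z(62): 123
merge U(64) and 92: 156
merge 123 and 156: 279
Huffman total = 92 + 123 + 156 + 279 = 650 bits.
Saving = 837 − 650 = 187 bits.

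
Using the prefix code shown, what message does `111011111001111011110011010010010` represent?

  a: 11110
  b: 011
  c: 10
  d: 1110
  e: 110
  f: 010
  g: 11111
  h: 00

dghaabfff

Read left to right; each codeword is recognised as soon as it completes (prefix code):
  1110→d | 11111→g | 00→h | 11110→a | 11110→a | 011→b | 010→f | 010→f | 010→f
Decoded message: dghaabfff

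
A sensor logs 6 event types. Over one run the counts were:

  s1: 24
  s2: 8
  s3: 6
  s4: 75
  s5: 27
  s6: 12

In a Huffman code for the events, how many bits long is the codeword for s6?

Huffman merges, smallest pair first:
combine s3(6), s2(8) → 14
combine s6(12), 14 → 26
combine s1(24), 26 → 50
combine s5(27), 50 → 77
combine s4(75), 77 → 152
The subtree containing s6 is merged 4 times, so code length = 4.

4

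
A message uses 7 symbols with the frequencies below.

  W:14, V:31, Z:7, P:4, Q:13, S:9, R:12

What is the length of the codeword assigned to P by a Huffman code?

Build the tree from the bottom:
combine P(4), Z(7) → 11
combine S(9), 11 → 20
combine R(12), Q(13) → 25
combine W(14), 20 → 34
combine 25, V(31) → 56
combine 34, 56 → 90
P's leaf is at depth 4, giving a 4-bit codeword.

4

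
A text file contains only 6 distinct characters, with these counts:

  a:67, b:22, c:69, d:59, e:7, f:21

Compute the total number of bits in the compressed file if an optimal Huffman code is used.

Merge the two smallest weights repeatedly:
merge e(7) and f(21): 28
merge b(22) and 28: 50
merge 50 and d(59): 109
merge a(67) and c(69): 136
merge 109 and 136: 245
Each symbol's bit-cost is frequency × depth; summing gives 568 bits (equivalently 28 + 50 + 109 + 136 + 245).

568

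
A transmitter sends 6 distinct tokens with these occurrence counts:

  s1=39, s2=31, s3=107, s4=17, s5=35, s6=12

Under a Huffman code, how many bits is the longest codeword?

Merge the two lowest-weight nodes at each step:
merge s6(12) and s4(17): 29
merge 29 and s2(31): 60
merge s5(35) and s1(39): 74
merge 60 and 74: 134
merge s3(107) and 134: 241
Maximum depth reached is 4.

4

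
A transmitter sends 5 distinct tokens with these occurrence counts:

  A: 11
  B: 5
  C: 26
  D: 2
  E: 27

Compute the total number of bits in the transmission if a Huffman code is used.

Merge the two smallest weights repeatedly:
combine D(2), B(5) → 7
combine 7, A(11) → 18
combine 18, C(26) → 44
combine E(27), 44 → 71
Each symbol's bit-cost is frequency × depth; summing gives 140 bits (equivalently 7 + 18 + 44 + 71).

140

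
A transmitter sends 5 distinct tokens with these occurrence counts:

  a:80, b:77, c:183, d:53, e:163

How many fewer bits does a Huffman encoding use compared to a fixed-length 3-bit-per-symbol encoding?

426

Fixed-length: 3 bits × 556 symbols = 1668 bits.
Huffman merges:
d(53) + b(77) → 130
a(80) + 130 → 210
e(163) + c(183) → 346
210 + 346 → 556
Huffman total = 130 + 210 + 346 + 556 = 1242 bits.
Saving = 1668 − 1242 = 426 bits.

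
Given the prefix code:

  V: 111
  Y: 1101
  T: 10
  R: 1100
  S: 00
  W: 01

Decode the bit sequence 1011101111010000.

TVWVWSS

Read left to right; each codeword is recognised as soon as it completes (prefix code):
  10→T | 111→V | 01→W | 111→V | 01→W | 00→S | 00→S
Decoded message: TVWVWSS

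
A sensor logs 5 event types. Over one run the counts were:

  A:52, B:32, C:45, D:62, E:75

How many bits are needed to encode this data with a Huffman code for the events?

Merge the two smallest weights repeatedly:
combine B(32), C(45) → 77
combine A(52), D(62) → 114
combine E(75), 77 → 152
combine 114, 152 → 266
Each symbol's bit-cost is frequency × depth; summing gives 609 bits (equivalently 77 + 114 + 152 + 266).

609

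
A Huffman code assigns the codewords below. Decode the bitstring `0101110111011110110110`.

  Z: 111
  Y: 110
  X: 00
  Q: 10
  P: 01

Read left to right; each codeword is recognised as soon as it completes (prefix code):
  01→P | 01→P | 110→Y | 111→Z | 01→P | 111→Z | 01→P | 10→Q | 110→Y
Decoded message: PPYZPZPQY

PPYZPZPQY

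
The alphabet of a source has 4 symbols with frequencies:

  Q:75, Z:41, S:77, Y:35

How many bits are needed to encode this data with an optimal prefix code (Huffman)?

455

Merge the two smallest weights repeatedly:
combine Y(35), Z(41) → 76
combine Q(75), 76 → 151
combine S(77), 151 → 228
Each symbol's bit-cost is frequency × depth; summing gives 455 bits (equivalently 76 + 151 + 228).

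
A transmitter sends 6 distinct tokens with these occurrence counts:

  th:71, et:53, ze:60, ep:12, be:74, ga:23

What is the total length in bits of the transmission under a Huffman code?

709

Build the Huffman tree bottom-up:
merge ep(12) and ga(23): 35
merge 35 and et(53): 88
merge ze(60) and th(71): 131
merge be(74) and 88: 162
merge 131 and 162: 293
Each symbol's bit-cost is frequency × depth; summing gives 709 bits (equivalently 35 + 88 + 131 + 162 + 293).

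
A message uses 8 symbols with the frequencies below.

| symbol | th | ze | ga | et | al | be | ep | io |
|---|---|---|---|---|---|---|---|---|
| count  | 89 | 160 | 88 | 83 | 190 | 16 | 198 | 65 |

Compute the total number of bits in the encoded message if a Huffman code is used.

Merge the two smallest weights repeatedly:
combine be(16), io(65) → 81
combine 81, et(83) → 164
combine ga(88), th(89) → 177
combine ze(160), 164 → 324
combine 177, al(190) → 367
combine ep(198), 324 → 522
combine 367, 522 → 889
The encoded length is the sum of every internal node's weight: 81 + 164 + 177 + 324 + 367 + 522 + 889 = 2524 bits.

2524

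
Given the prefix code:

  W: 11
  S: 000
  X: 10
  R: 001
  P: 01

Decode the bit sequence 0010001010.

Read left to right; each codeword is recognised as soon as it completes (prefix code):
  001→R | 000→S | 10→X | 10→X
Decoded message: RSXX

RSXX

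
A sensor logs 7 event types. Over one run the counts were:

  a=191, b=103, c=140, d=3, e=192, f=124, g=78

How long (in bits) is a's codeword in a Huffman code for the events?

2

Repeatedly merge the two smallest:
combine d(3), g(78) → 81
combine 81, b(103) → 184
combine f(124), c(140) → 264
combine 184, a(191) → 375
combine e(192), 264 → 456
combine 375, 456 → 831
a sits 2 levels below the root, so its codeword is 2 bits.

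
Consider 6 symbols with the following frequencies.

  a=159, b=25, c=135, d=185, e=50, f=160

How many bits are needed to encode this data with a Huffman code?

Merge the two smallest weights repeatedly:
merge b(25) and e(50): 75
merge 75 and c(135): 210
merge a(159) and f(160): 319
merge d(185) and 210: 395
merge 319 and 395: 714
Total encoded bits = sum of merged weights = 75 + 210 + 319 + 395 + 714 = 1713.

1713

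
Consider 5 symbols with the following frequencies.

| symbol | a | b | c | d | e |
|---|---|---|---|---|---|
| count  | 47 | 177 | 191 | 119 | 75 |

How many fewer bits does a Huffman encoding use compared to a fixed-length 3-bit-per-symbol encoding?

487

Fixed-length: 3 bits × 609 symbols = 1827 bits.
Huffman merges:
merge a(47) and e(75): 122
merge d(119) and 122: 241
merge b(177) and c(191): 368
merge 241 and 368: 609
Huffman total = 122 + 241 + 368 + 609 = 1340 bits.
Saving = 1827 − 1340 = 487 bits.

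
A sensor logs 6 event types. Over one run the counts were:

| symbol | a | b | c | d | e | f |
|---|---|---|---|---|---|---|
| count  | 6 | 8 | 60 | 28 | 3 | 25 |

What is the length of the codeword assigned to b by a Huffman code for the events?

Huffman merges, smallest pair first:
combine e(3), a(6) → 9
combine b(8), 9 → 17
combine 17, f(25) → 42
combine d(28), 42 → 70
combine c(60), 70 → 130
The subtree containing b is merged 4 times, so code length = 4.

4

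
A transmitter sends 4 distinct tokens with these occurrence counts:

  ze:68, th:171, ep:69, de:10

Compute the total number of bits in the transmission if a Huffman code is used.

Build the Huffman tree bottom-up:
combine de(10), ze(68) → 78
combine ep(69), 78 → 147
combine 147, th(171) → 318
Each symbol's bit-cost is frequency × depth; summing gives 543 bits (equivalently 78 + 147 + 318).

543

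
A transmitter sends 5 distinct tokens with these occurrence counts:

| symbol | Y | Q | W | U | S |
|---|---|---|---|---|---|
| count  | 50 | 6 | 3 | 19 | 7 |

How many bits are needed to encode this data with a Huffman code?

Merge the two smallest weights repeatedly:
W(3) + Q(6) → 9
S(7) + 9 → 16
16 + U(19) → 35
35 + Y(50) → 85
Total encoded bits = sum of merged weights = 9 + 16 + 35 + 85 = 145.

145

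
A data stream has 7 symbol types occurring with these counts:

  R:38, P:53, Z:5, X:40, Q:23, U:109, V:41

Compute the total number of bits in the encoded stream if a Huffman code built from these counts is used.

Greedily combine the two least-frequent nodes:
merge Z(5) and Q(23): 28
merge 28 and R(38): 66
merge X(40) and V(41): 81
merge P(53) and 66: 119
merge 81 and U(109): 190
merge 119 and 190: 309
Total encoded bits = sum of merged weights = 28 + 66 + 81 + 119 + 190 + 309 = 793.

793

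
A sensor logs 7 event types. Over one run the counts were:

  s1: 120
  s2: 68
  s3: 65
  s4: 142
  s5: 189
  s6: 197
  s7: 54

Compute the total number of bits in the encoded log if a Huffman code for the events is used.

2238

Merge the two smallest weights repeatedly:
s7(54) + s3(65) → 119
s2(68) + 119 → 187
s1(120) + s4(142) → 262
187 + s5(189) → 376
s6(197) + 262 → 459
376 + 459 → 835
Each symbol's bit-cost is frequency × depth; summing gives 2238 bits (equivalently 119 + 187 + 262 + 376 + 459 + 835).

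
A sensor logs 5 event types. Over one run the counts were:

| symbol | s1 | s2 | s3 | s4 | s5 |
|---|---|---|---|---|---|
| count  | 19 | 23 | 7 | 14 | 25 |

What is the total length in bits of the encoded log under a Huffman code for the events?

197

Merge the two smallest weights repeatedly:
combine s3(7), s4(14) → 21
combine s1(19), 21 → 40
combine s2(23), s5(25) → 48
combine 40, 48 → 88
Total encoded bits = sum of merged weights = 21 + 40 + 48 + 88 = 197.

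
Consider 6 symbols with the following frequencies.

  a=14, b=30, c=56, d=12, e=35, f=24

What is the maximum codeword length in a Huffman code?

4

Merge the two lowest-weight nodes at each step:
d(12) + a(14) → 26
f(24) + 26 → 50
b(30) + e(35) → 65
50 + c(56) → 106
65 + 106 → 171
The rarest symbols sit at the bottom; the longest codeword is 4 bits.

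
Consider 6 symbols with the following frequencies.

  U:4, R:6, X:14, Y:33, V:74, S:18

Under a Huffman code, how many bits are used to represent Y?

Build the tree from the bottom:
combine U(4), R(6) → 10
combine 10, X(14) → 24
combine S(18), 24 → 42
combine Y(33), 42 → 75
combine V(74), 75 → 149
Y sits 2 levels below the root, so its codeword is 2 bits.

2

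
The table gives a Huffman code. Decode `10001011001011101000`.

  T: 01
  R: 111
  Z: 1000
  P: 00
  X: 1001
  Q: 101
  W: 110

ZQXTWZ

Read left to right; each codeword is recognised as soon as it completes (prefix code):
  1000→Z | 101→Q | 1001→X | 01→T | 110→W | 1000→Z
Decoded message: ZQXTWZ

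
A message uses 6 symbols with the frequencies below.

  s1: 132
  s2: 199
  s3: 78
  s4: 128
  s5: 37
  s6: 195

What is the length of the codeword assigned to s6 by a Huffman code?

2

Huffman merges, smallest pair first:
combine s5(37), s3(78) → 115
combine 115, s4(128) → 243
combine s1(132), s6(195) → 327
combine s2(199), 243 → 442
combine 327, 442 → 769
s6's leaf is at depth 2, giving a 2-bit codeword.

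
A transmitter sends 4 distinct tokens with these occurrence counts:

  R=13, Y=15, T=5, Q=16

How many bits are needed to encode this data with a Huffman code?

Greedily combine the two least-frequent nodes:
merge T(5) and R(13): 18
merge Y(15) and Q(16): 31
merge 18 and 31: 49
The encoded length is the sum of every internal node's weight: 18 + 31 + 49 = 98 bits.

98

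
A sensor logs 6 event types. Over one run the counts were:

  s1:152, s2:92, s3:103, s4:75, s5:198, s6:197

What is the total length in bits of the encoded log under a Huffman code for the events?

2056

Build the Huffman tree bottom-up:
merge s4(75) and s2(92): 167
merge s3(103) and s1(152): 255
merge 167 and s6(197): 364
merge s5(198) and 255: 453
merge 364 and 453: 817
Total encoded bits = sum of merged weights = 167 + 255 + 364 + 453 + 817 = 2056.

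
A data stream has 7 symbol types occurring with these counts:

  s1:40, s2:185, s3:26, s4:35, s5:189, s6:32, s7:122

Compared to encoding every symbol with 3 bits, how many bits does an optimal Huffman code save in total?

Fixed-length: 3 bits × 629 symbols = 1887 bits.
Huffman merges:
merge s3(26) and s6(32): 58
merge s4(35) and s1(40): 75
merge 58 and 75: 133
merge s7(122) and 133: 255
merge s2(185) and s5(189): 374
merge 255 and 374: 629
Huffman total = 58 + 75 + 133 + 255 + 374 + 629 = 1524 bits.
Saving = 1887 − 1524 = 363 bits.

363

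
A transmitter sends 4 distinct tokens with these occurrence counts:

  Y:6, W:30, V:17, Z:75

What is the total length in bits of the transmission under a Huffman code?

204

Greedily combine the two least-frequent nodes:
merge Y(6) and V(17): 23
merge 23 and W(30): 53
merge 53 and Z(75): 128
The encoded length is the sum of every internal node's weight: 23 + 53 + 128 = 204 bits.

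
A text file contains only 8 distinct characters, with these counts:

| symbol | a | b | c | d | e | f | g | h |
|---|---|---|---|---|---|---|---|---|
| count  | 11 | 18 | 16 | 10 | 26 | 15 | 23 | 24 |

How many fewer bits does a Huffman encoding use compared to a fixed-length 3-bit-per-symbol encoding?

5

Fixed-length: 3 bits × 143 symbols = 429 bits.
Huffman merges:
combine d(10), a(11) → 21
combine f(15), c(16) → 31
combine b(18), 21 → 39
combine g(23), h(24) → 47
combine e(26), 31 → 57
combine 39, 47 → 86
combine 57, 86 → 143
Huffman total = 21 + 31 + 39 + 47 + 57 + 86 + 143 = 424 bits.
Saving = 429 − 424 = 5 bits.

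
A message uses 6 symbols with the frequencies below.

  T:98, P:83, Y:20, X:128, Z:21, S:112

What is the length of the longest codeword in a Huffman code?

4

Merge the two lowest-weight nodes at each step:
merge Y(20) and Z(21): 41
merge 41 and P(83): 124
merge T(98) and S(112): 210
merge 124 and X(128): 252
merge 210 and 252: 462
The rarest symbols sit at the bottom; the longest codeword is 4 bits.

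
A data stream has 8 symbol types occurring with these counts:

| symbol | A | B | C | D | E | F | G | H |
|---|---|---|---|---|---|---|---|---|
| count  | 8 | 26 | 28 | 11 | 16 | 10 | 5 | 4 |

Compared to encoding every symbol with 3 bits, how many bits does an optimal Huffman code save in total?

28

Fixed-length: 3 bits × 108 symbols = 324 bits.
Huffman merges:
H(4) + G(5) → 9
A(8) + 9 → 17
F(10) + D(11) → 21
E(16) + 17 → 33
21 + B(26) → 47
C(28) + 33 → 61
47 + 61 → 108
Huffman total = 9 + 17 + 21 + 33 + 47 + 61 + 108 = 296 bits.
Saving = 324 − 296 = 28 bits.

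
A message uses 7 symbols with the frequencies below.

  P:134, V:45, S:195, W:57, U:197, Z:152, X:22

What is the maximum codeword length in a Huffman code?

Merge the two lowest-weight nodes at each step:
combine X(22), V(45) → 67
combine W(57), 67 → 124
combine 124, P(134) → 258
combine Z(152), S(195) → 347
combine U(197), 258 → 455
combine 347, 455 → 802
The first pair merged (X, V) ends up deepest, at depth 5.

5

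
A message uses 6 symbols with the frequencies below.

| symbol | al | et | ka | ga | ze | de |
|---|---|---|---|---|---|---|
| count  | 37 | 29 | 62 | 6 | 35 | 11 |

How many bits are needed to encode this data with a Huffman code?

Merge the two smallest weights repeatedly:
merge ga(6) and de(11): 17
merge 17 and et(29): 46
merge ze(35) and al(37): 72
merge 46 and ka(62): 108
merge 72 and 108: 180
Total encoded bits = sum of merged weights = 17 + 46 + 72 + 108 + 180 = 423.

423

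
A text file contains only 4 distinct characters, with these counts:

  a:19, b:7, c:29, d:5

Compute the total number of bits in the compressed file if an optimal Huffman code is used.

103

Build the Huffman tree bottom-up:
combine d(5), b(7) → 12
combine 12, a(19) → 31
combine c(29), 31 → 60
Total encoded bits = sum of merged weights = 12 + 31 + 60 = 103.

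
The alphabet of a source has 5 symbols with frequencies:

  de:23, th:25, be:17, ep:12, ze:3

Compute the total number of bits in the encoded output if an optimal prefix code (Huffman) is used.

175

Merge the two smallest weights repeatedly:
ze(3) + ep(12) → 15
15 + be(17) → 32
de(23) + th(25) → 48
32 + 48 → 80
Total encoded bits = sum of merged weights = 15 + 32 + 48 + 80 = 175.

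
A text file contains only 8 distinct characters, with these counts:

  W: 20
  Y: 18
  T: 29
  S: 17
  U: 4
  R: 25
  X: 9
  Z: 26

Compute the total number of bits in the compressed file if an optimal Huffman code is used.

428

Build the Huffman tree bottom-up:
U(4) + X(9) → 13
13 + S(17) → 30
Y(18) + W(20) → 38
R(25) + Z(26) → 51
T(29) + 30 → 59
38 + 51 → 89
59 + 89 → 148
The encoded length is the sum of every internal node's weight: 13 + 30 + 38 + 51 + 59 + 89 + 148 = 428 bits.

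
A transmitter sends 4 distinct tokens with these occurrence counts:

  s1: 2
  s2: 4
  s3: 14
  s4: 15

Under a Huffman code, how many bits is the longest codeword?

3

Merge the two lowest-weight nodes at each step:
s1(2) + s2(4) → 6
6 + s3(14) → 20
s4(15) + 20 → 35
Maximum depth reached is 3.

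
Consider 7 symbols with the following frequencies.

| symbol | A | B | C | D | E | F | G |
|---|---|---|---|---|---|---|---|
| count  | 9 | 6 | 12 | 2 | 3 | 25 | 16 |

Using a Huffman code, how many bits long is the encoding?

182

Merge the two smallest weights repeatedly:
combine D(2), E(3) → 5
combine 5, B(6) → 11
combine A(9), 11 → 20
combine C(12), G(16) → 28
combine 20, F(25) → 45
combine 28, 45 → 73
The encoded length is the sum of every internal node's weight: 5 + 11 + 20 + 28 + 45 + 73 = 182 bits.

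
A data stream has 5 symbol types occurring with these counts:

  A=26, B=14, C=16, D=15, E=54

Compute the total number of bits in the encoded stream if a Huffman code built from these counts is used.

Greedily combine the two least-frequent nodes:
B(14) + D(15) → 29
C(16) + A(26) → 42
29 + 42 → 71
E(54) + 71 → 125
Total encoded bits = sum of merged weights = 29 + 42 + 71 + 125 = 267.

267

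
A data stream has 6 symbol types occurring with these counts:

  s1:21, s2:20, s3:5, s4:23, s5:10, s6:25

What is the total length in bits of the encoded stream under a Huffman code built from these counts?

Merge the two smallest weights repeatedly:
s3(5) + s5(10) → 15
15 + s2(20) → 35
s1(21) + s4(23) → 44
s6(25) + 35 → 60
44 + 60 → 104
Each symbol's bit-cost is frequency × depth; summing gives 258 bits (equivalently 15 + 35 + 44 + 60 + 104).

258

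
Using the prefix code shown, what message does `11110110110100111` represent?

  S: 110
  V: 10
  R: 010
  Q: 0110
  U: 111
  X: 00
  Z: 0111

UVSSVZ

Read left to right; each codeword is recognised as soon as it completes (prefix code):
  111→U | 10→V | 110→S | 110→S | 10→V | 0111→Z
Decoded message: UVSSVZ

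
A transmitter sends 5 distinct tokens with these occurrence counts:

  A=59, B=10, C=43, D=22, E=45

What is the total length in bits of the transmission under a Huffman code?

390

Build the Huffman tree bottom-up:
combine B(10), D(22) → 32
combine 32, C(43) → 75
combine E(45), A(59) → 104
combine 75, 104 → 179
The encoded length is the sum of every internal node's weight: 32 + 75 + 104 + 179 = 390 bits.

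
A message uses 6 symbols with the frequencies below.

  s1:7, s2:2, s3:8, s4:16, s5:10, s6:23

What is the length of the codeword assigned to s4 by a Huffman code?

Huffman merges, smallest pair first:
merge s2(2) and s1(7): 9
merge s3(8) and 9: 17
merge s5(10) and s4(16): 26
merge 17 and s6(23): 40
merge 26 and 40: 66
s4 sits 2 levels below the root, so its codeword is 2 bits.

2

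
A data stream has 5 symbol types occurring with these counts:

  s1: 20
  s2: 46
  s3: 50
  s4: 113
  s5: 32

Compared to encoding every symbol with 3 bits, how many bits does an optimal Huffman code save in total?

Fixed-length: 3 bits × 261 symbols = 783 bits.
Huffman merges:
combine s1(20), s5(32) → 52
combine s2(46), s3(50) → 96
combine 52, 96 → 148
combine s4(113), 148 → 261
Huffman total = 52 + 96 + 148 + 261 = 557 bits.
Saving = 783 − 557 = 226 bits.

226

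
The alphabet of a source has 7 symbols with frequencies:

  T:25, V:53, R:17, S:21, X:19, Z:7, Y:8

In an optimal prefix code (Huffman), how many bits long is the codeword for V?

2

Build the tree from the bottom:
merge Z(7) and Y(8): 15
merge 15 and R(17): 32
merge X(19) and S(21): 40
merge T(25) and 32: 57
merge 40 and V(53): 93
merge 57 and 93: 150
V's leaf is at depth 2, giving a 2-bit codeword.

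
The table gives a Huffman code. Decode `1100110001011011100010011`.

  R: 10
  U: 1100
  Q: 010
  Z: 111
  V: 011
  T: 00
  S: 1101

UUQSUQV

Read left to right; each codeword is recognised as soon as it completes (prefix code):
  1100→U | 1100→U | 010→Q | 1101→S | 1100→U | 010→Q | 011→V
Decoded message: UUQSUQV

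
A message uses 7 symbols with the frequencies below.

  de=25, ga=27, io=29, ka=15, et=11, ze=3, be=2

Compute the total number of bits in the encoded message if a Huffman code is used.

Greedily combine the two least-frequent nodes:
combine be(2), ze(3) → 5
combine 5, et(11) → 16
combine ka(15), 16 → 31
combine de(25), ga(27) → 52
combine io(29), 31 → 60
combine 52, 60 → 112
Total encoded bits = sum of merged weights = 5 + 16 + 31 + 52 + 60 + 112 = 276.

276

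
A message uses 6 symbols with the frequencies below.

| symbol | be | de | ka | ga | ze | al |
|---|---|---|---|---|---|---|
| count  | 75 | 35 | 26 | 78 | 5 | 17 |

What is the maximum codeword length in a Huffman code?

4

Merge the two lowest-weight nodes at each step:
ze(5) + al(17) → 22
22 + ka(26) → 48
de(35) + 48 → 83
be(75) + ga(78) → 153
83 + 153 → 236
The first pair merged (ze, al) ends up deepest, at depth 4.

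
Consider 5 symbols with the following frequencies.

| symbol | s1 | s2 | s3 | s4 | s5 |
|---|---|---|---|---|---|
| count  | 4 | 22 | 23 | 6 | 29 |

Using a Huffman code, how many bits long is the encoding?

178

Merge the two smallest weights repeatedly:
merge s1(4) and s4(6): 10
merge 10 and s2(22): 32
merge s3(23) and s5(29): 52
merge 32 and 52: 84
Total encoded bits = sum of merged weights = 10 + 32 + 52 + 84 = 178.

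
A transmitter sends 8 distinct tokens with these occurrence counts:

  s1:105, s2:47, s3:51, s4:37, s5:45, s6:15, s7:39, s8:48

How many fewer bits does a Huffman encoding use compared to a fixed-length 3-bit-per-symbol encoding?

53

Fixed-length: 3 bits × 387 symbols = 1161 bits.
Huffman merges:
merge s6(15) and s4(37): 52
merge s7(39) and s5(45): 84
merge s2(47) and s8(48): 95
merge s3(51) and 52: 103
merge 84 and 95: 179
merge 103 and s1(105): 208
merge 179 and 208: 387
Huffman total = 52 + 84 + 95 + 103 + 179 + 208 + 387 = 1108 bits.
Saving = 1161 − 1108 = 53 bits.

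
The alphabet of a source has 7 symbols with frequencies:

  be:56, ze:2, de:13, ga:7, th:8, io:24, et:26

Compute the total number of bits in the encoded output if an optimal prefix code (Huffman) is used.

Merge the two smallest weights repeatedly:
merge ze(2) and ga(7): 9
merge th(8) and 9: 17
merge de(13) and 17: 30
merge io(24) and et(26): 50
merge 30 and 50: 80
merge be(56) and 80: 136
The encoded length is the sum of every internal node's weight: 9 + 17 + 30 + 50 + 80 + 136 = 322 bits.

322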